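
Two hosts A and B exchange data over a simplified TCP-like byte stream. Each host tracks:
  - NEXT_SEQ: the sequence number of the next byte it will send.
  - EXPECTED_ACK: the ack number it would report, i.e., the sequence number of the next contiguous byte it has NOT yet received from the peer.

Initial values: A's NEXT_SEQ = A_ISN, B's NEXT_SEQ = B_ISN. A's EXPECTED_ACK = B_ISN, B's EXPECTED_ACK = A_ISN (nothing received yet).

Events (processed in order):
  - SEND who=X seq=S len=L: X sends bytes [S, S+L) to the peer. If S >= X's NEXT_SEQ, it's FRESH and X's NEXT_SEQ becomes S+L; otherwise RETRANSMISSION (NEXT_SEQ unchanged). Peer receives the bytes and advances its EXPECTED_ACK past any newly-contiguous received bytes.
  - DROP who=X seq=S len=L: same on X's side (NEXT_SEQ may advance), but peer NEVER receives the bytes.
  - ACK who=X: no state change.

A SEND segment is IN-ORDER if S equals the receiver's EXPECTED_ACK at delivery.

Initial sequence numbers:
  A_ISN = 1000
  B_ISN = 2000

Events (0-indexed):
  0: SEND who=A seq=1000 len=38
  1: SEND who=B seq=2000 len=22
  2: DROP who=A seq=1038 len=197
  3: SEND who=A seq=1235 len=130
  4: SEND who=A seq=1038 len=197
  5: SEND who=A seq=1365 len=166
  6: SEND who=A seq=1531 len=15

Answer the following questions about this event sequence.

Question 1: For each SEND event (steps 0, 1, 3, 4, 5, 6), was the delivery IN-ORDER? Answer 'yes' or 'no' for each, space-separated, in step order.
Answer: yes yes no yes yes yes

Derivation:
Step 0: SEND seq=1000 -> in-order
Step 1: SEND seq=2000 -> in-order
Step 3: SEND seq=1235 -> out-of-order
Step 4: SEND seq=1038 -> in-order
Step 5: SEND seq=1365 -> in-order
Step 6: SEND seq=1531 -> in-order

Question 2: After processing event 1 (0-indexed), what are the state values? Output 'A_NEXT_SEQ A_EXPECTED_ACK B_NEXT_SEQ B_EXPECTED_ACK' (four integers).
After event 0: A_seq=1038 A_ack=2000 B_seq=2000 B_ack=1038
After event 1: A_seq=1038 A_ack=2022 B_seq=2022 B_ack=1038

1038 2022 2022 1038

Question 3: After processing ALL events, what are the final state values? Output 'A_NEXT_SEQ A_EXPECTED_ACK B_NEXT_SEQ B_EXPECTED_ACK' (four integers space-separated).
After event 0: A_seq=1038 A_ack=2000 B_seq=2000 B_ack=1038
After event 1: A_seq=1038 A_ack=2022 B_seq=2022 B_ack=1038
After event 2: A_seq=1235 A_ack=2022 B_seq=2022 B_ack=1038
After event 3: A_seq=1365 A_ack=2022 B_seq=2022 B_ack=1038
After event 4: A_seq=1365 A_ack=2022 B_seq=2022 B_ack=1365
After event 5: A_seq=1531 A_ack=2022 B_seq=2022 B_ack=1531
After event 6: A_seq=1546 A_ack=2022 B_seq=2022 B_ack=1546

Answer: 1546 2022 2022 1546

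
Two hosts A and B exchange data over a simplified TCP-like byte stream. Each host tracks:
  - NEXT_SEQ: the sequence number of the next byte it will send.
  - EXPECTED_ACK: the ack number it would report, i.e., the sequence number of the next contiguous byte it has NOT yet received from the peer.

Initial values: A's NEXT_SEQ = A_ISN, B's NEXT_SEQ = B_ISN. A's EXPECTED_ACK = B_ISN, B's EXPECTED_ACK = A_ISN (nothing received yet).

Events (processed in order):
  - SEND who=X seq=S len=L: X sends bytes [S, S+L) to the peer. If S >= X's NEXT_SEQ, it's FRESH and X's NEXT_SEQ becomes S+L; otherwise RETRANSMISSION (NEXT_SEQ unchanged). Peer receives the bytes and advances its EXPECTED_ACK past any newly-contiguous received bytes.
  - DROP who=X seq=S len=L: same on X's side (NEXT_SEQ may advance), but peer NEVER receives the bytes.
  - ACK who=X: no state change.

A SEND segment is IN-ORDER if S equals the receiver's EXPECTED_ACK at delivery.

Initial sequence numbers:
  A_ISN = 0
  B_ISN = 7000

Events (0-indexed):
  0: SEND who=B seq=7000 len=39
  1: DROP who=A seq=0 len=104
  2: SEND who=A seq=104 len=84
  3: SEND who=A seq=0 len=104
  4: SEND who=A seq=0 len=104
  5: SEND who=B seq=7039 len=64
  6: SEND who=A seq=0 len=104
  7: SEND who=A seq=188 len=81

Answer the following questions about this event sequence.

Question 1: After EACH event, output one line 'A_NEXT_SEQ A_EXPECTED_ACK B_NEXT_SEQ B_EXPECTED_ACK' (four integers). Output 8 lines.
0 7039 7039 0
104 7039 7039 0
188 7039 7039 0
188 7039 7039 188
188 7039 7039 188
188 7103 7103 188
188 7103 7103 188
269 7103 7103 269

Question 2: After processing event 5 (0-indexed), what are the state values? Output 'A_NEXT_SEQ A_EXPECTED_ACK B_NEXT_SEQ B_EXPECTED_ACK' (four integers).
After event 0: A_seq=0 A_ack=7039 B_seq=7039 B_ack=0
After event 1: A_seq=104 A_ack=7039 B_seq=7039 B_ack=0
After event 2: A_seq=188 A_ack=7039 B_seq=7039 B_ack=0
After event 3: A_seq=188 A_ack=7039 B_seq=7039 B_ack=188
After event 4: A_seq=188 A_ack=7039 B_seq=7039 B_ack=188
After event 5: A_seq=188 A_ack=7103 B_seq=7103 B_ack=188

188 7103 7103 188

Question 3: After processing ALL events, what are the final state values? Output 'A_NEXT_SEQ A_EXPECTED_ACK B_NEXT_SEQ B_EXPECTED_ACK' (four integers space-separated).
After event 0: A_seq=0 A_ack=7039 B_seq=7039 B_ack=0
After event 1: A_seq=104 A_ack=7039 B_seq=7039 B_ack=0
After event 2: A_seq=188 A_ack=7039 B_seq=7039 B_ack=0
After event 3: A_seq=188 A_ack=7039 B_seq=7039 B_ack=188
After event 4: A_seq=188 A_ack=7039 B_seq=7039 B_ack=188
After event 5: A_seq=188 A_ack=7103 B_seq=7103 B_ack=188
After event 6: A_seq=188 A_ack=7103 B_seq=7103 B_ack=188
After event 7: A_seq=269 A_ack=7103 B_seq=7103 B_ack=269

Answer: 269 7103 7103 269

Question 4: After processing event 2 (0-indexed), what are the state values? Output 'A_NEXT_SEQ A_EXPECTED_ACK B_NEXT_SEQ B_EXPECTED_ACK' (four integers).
After event 0: A_seq=0 A_ack=7039 B_seq=7039 B_ack=0
After event 1: A_seq=104 A_ack=7039 B_seq=7039 B_ack=0
After event 2: A_seq=188 A_ack=7039 B_seq=7039 B_ack=0

188 7039 7039 0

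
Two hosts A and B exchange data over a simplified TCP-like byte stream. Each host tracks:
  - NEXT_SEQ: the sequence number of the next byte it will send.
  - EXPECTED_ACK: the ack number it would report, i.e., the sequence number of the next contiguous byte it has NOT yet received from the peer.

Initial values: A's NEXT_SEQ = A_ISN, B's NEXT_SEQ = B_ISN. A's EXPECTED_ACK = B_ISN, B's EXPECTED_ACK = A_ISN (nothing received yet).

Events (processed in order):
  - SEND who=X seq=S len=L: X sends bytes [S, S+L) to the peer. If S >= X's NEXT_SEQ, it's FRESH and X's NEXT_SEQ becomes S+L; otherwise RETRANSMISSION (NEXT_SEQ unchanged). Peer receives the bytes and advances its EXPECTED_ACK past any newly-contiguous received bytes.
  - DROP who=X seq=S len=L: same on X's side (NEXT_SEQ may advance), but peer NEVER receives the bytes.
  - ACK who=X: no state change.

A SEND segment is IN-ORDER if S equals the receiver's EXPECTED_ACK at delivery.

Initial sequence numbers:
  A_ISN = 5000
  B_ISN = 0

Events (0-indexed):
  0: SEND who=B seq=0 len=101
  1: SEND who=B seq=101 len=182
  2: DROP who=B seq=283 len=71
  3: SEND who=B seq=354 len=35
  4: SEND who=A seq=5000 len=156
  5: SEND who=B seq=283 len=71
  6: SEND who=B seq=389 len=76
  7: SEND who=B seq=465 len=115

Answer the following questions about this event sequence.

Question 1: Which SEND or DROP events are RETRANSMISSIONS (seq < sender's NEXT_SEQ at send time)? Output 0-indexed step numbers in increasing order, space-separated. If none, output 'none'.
Answer: 5

Derivation:
Step 0: SEND seq=0 -> fresh
Step 1: SEND seq=101 -> fresh
Step 2: DROP seq=283 -> fresh
Step 3: SEND seq=354 -> fresh
Step 4: SEND seq=5000 -> fresh
Step 5: SEND seq=283 -> retransmit
Step 6: SEND seq=389 -> fresh
Step 7: SEND seq=465 -> fresh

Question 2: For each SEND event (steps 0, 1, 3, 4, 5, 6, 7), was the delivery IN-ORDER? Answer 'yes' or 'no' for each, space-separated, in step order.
Step 0: SEND seq=0 -> in-order
Step 1: SEND seq=101 -> in-order
Step 3: SEND seq=354 -> out-of-order
Step 4: SEND seq=5000 -> in-order
Step 5: SEND seq=283 -> in-order
Step 6: SEND seq=389 -> in-order
Step 7: SEND seq=465 -> in-order

Answer: yes yes no yes yes yes yes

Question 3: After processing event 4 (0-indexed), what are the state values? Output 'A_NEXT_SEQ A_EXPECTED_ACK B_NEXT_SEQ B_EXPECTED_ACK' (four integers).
After event 0: A_seq=5000 A_ack=101 B_seq=101 B_ack=5000
After event 1: A_seq=5000 A_ack=283 B_seq=283 B_ack=5000
After event 2: A_seq=5000 A_ack=283 B_seq=354 B_ack=5000
After event 3: A_seq=5000 A_ack=283 B_seq=389 B_ack=5000
After event 4: A_seq=5156 A_ack=283 B_seq=389 B_ack=5156

5156 283 389 5156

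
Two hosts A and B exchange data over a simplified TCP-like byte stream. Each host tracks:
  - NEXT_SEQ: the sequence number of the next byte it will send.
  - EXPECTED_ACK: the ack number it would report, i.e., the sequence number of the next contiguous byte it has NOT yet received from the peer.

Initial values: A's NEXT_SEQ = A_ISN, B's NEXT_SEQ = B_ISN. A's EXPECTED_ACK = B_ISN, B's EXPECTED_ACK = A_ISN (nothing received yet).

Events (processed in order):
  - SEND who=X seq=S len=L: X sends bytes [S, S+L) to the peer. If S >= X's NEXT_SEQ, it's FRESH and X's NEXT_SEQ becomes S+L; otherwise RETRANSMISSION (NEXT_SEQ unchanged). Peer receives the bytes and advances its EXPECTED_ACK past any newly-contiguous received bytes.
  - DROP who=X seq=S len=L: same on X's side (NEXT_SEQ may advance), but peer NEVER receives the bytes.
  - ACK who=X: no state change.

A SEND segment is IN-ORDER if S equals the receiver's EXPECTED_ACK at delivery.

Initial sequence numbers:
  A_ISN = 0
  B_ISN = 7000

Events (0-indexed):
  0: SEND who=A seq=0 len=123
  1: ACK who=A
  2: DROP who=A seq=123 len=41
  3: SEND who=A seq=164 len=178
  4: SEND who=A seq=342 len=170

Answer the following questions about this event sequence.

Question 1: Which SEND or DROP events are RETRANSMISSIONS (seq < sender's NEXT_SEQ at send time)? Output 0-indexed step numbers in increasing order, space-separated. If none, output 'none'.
Step 0: SEND seq=0 -> fresh
Step 2: DROP seq=123 -> fresh
Step 3: SEND seq=164 -> fresh
Step 4: SEND seq=342 -> fresh

Answer: none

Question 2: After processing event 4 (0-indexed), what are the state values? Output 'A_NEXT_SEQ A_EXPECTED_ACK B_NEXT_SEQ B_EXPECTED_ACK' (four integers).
After event 0: A_seq=123 A_ack=7000 B_seq=7000 B_ack=123
After event 1: A_seq=123 A_ack=7000 B_seq=7000 B_ack=123
After event 2: A_seq=164 A_ack=7000 B_seq=7000 B_ack=123
After event 3: A_seq=342 A_ack=7000 B_seq=7000 B_ack=123
After event 4: A_seq=512 A_ack=7000 B_seq=7000 B_ack=123

512 7000 7000 123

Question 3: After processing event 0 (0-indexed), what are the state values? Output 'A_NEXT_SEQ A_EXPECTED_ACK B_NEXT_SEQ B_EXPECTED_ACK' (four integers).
After event 0: A_seq=123 A_ack=7000 B_seq=7000 B_ack=123

123 7000 7000 123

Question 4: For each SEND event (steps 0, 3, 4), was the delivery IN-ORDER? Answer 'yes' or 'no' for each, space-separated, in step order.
Answer: yes no no

Derivation:
Step 0: SEND seq=0 -> in-order
Step 3: SEND seq=164 -> out-of-order
Step 4: SEND seq=342 -> out-of-order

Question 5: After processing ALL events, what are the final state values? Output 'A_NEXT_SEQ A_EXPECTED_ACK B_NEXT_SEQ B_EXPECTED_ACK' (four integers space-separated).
Answer: 512 7000 7000 123

Derivation:
After event 0: A_seq=123 A_ack=7000 B_seq=7000 B_ack=123
After event 1: A_seq=123 A_ack=7000 B_seq=7000 B_ack=123
After event 2: A_seq=164 A_ack=7000 B_seq=7000 B_ack=123
After event 3: A_seq=342 A_ack=7000 B_seq=7000 B_ack=123
After event 4: A_seq=512 A_ack=7000 B_seq=7000 B_ack=123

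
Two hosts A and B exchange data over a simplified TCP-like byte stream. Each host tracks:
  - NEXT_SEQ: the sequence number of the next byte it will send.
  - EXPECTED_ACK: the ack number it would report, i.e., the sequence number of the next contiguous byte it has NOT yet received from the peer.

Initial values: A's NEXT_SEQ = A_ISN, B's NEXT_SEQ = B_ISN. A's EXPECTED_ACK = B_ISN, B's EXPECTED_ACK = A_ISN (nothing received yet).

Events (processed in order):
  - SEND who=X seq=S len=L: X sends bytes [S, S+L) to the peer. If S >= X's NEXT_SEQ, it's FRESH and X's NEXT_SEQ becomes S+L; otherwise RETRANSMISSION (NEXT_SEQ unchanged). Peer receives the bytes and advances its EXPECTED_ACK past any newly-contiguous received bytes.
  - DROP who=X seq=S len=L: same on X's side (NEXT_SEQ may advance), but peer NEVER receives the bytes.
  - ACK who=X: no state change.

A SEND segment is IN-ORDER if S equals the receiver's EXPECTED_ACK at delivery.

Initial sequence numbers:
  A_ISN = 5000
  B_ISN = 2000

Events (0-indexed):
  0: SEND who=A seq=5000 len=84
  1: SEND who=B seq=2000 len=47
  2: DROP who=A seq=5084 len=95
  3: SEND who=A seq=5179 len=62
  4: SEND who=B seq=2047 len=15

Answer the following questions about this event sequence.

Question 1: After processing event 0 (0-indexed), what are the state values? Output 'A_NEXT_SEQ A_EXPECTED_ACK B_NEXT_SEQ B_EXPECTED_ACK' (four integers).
After event 0: A_seq=5084 A_ack=2000 B_seq=2000 B_ack=5084

5084 2000 2000 5084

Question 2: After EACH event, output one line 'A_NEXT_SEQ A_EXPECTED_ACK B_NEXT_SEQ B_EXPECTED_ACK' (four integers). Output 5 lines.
5084 2000 2000 5084
5084 2047 2047 5084
5179 2047 2047 5084
5241 2047 2047 5084
5241 2062 2062 5084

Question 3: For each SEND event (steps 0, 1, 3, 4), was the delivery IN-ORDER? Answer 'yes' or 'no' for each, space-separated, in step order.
Answer: yes yes no yes

Derivation:
Step 0: SEND seq=5000 -> in-order
Step 1: SEND seq=2000 -> in-order
Step 3: SEND seq=5179 -> out-of-order
Step 4: SEND seq=2047 -> in-order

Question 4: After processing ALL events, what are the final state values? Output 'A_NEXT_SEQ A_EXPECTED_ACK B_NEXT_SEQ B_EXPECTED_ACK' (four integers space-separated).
After event 0: A_seq=5084 A_ack=2000 B_seq=2000 B_ack=5084
After event 1: A_seq=5084 A_ack=2047 B_seq=2047 B_ack=5084
After event 2: A_seq=5179 A_ack=2047 B_seq=2047 B_ack=5084
After event 3: A_seq=5241 A_ack=2047 B_seq=2047 B_ack=5084
After event 4: A_seq=5241 A_ack=2062 B_seq=2062 B_ack=5084

Answer: 5241 2062 2062 5084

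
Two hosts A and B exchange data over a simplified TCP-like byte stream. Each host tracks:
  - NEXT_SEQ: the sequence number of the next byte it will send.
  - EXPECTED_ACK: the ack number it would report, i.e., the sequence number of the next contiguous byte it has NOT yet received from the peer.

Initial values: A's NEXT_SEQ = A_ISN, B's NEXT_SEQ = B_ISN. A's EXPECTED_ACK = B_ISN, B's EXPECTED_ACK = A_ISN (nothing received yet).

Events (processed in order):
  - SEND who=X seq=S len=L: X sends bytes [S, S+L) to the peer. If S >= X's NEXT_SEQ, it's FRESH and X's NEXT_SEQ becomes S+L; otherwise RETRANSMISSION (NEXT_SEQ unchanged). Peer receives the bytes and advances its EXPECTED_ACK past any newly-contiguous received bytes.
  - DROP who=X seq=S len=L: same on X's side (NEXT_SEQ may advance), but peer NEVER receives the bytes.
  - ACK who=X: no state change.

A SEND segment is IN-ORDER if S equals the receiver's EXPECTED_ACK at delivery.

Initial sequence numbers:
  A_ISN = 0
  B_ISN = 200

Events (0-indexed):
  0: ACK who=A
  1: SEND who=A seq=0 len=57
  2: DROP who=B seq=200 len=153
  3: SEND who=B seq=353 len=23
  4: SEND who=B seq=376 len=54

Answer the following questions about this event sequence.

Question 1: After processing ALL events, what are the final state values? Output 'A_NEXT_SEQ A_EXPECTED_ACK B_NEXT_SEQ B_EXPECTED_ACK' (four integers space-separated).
Answer: 57 200 430 57

Derivation:
After event 0: A_seq=0 A_ack=200 B_seq=200 B_ack=0
After event 1: A_seq=57 A_ack=200 B_seq=200 B_ack=57
After event 2: A_seq=57 A_ack=200 B_seq=353 B_ack=57
After event 3: A_seq=57 A_ack=200 B_seq=376 B_ack=57
After event 4: A_seq=57 A_ack=200 B_seq=430 B_ack=57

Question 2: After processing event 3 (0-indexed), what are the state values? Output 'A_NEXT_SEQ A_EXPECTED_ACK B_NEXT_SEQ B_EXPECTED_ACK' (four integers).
After event 0: A_seq=0 A_ack=200 B_seq=200 B_ack=0
After event 1: A_seq=57 A_ack=200 B_seq=200 B_ack=57
After event 2: A_seq=57 A_ack=200 B_seq=353 B_ack=57
After event 3: A_seq=57 A_ack=200 B_seq=376 B_ack=57

57 200 376 57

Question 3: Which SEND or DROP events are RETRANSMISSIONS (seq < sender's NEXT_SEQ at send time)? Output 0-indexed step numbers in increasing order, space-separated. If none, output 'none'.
Answer: none

Derivation:
Step 1: SEND seq=0 -> fresh
Step 2: DROP seq=200 -> fresh
Step 3: SEND seq=353 -> fresh
Step 4: SEND seq=376 -> fresh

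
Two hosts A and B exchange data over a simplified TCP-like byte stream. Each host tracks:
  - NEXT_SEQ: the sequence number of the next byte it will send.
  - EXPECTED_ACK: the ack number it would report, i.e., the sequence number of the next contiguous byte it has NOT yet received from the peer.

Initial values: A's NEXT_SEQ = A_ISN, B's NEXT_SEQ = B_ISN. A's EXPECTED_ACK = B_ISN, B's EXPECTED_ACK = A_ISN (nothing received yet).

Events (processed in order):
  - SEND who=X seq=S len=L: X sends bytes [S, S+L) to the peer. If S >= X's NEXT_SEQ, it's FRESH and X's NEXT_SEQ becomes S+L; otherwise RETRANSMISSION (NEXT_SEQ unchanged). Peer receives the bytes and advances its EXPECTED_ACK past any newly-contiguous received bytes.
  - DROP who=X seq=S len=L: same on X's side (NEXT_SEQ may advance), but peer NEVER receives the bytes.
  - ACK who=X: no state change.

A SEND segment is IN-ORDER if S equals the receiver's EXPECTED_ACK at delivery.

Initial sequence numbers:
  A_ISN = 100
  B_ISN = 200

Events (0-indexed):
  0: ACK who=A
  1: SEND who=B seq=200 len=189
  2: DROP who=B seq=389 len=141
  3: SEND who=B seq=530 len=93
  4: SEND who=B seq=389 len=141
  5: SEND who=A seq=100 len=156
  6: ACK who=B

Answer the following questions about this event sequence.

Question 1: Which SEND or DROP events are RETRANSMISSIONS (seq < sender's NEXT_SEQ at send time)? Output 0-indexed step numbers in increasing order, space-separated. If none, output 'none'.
Step 1: SEND seq=200 -> fresh
Step 2: DROP seq=389 -> fresh
Step 3: SEND seq=530 -> fresh
Step 4: SEND seq=389 -> retransmit
Step 5: SEND seq=100 -> fresh

Answer: 4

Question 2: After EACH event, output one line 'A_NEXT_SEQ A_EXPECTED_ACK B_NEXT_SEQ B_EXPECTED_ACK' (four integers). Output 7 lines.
100 200 200 100
100 389 389 100
100 389 530 100
100 389 623 100
100 623 623 100
256 623 623 256
256 623 623 256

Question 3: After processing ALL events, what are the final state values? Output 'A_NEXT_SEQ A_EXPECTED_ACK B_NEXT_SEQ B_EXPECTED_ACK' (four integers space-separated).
After event 0: A_seq=100 A_ack=200 B_seq=200 B_ack=100
After event 1: A_seq=100 A_ack=389 B_seq=389 B_ack=100
After event 2: A_seq=100 A_ack=389 B_seq=530 B_ack=100
After event 3: A_seq=100 A_ack=389 B_seq=623 B_ack=100
After event 4: A_seq=100 A_ack=623 B_seq=623 B_ack=100
After event 5: A_seq=256 A_ack=623 B_seq=623 B_ack=256
After event 6: A_seq=256 A_ack=623 B_seq=623 B_ack=256

Answer: 256 623 623 256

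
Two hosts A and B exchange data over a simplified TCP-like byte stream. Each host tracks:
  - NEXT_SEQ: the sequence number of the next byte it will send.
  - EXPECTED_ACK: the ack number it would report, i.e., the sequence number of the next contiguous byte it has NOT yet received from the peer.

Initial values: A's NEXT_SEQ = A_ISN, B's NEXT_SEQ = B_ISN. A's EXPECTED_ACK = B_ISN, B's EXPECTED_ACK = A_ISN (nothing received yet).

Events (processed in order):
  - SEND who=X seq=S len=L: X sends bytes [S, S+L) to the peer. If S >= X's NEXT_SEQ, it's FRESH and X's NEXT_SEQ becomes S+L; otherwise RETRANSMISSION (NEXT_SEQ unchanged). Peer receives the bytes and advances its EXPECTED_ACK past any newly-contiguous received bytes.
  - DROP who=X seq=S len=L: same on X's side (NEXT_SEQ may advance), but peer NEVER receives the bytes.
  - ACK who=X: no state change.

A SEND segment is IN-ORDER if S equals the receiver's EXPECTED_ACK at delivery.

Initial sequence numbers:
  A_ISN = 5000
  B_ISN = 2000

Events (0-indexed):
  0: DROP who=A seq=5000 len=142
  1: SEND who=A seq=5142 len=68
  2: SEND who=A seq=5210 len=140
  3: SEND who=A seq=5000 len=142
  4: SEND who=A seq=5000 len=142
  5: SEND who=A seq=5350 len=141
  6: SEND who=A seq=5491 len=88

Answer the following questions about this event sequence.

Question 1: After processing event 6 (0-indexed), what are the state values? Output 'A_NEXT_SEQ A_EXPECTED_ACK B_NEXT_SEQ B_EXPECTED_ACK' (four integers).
After event 0: A_seq=5142 A_ack=2000 B_seq=2000 B_ack=5000
After event 1: A_seq=5210 A_ack=2000 B_seq=2000 B_ack=5000
After event 2: A_seq=5350 A_ack=2000 B_seq=2000 B_ack=5000
After event 3: A_seq=5350 A_ack=2000 B_seq=2000 B_ack=5350
After event 4: A_seq=5350 A_ack=2000 B_seq=2000 B_ack=5350
After event 5: A_seq=5491 A_ack=2000 B_seq=2000 B_ack=5491
After event 6: A_seq=5579 A_ack=2000 B_seq=2000 B_ack=5579

5579 2000 2000 5579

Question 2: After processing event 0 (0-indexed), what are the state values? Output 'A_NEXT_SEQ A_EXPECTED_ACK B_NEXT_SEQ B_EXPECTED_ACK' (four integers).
After event 0: A_seq=5142 A_ack=2000 B_seq=2000 B_ack=5000

5142 2000 2000 5000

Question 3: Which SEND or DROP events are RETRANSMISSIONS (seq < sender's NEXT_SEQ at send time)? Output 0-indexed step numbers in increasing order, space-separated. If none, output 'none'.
Answer: 3 4

Derivation:
Step 0: DROP seq=5000 -> fresh
Step 1: SEND seq=5142 -> fresh
Step 2: SEND seq=5210 -> fresh
Step 3: SEND seq=5000 -> retransmit
Step 4: SEND seq=5000 -> retransmit
Step 5: SEND seq=5350 -> fresh
Step 6: SEND seq=5491 -> fresh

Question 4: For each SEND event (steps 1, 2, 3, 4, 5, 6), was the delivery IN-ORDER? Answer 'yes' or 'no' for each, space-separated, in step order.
Answer: no no yes no yes yes

Derivation:
Step 1: SEND seq=5142 -> out-of-order
Step 2: SEND seq=5210 -> out-of-order
Step 3: SEND seq=5000 -> in-order
Step 4: SEND seq=5000 -> out-of-order
Step 5: SEND seq=5350 -> in-order
Step 6: SEND seq=5491 -> in-order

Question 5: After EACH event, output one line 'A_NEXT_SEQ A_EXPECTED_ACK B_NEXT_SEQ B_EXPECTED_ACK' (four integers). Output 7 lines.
5142 2000 2000 5000
5210 2000 2000 5000
5350 2000 2000 5000
5350 2000 2000 5350
5350 2000 2000 5350
5491 2000 2000 5491
5579 2000 2000 5579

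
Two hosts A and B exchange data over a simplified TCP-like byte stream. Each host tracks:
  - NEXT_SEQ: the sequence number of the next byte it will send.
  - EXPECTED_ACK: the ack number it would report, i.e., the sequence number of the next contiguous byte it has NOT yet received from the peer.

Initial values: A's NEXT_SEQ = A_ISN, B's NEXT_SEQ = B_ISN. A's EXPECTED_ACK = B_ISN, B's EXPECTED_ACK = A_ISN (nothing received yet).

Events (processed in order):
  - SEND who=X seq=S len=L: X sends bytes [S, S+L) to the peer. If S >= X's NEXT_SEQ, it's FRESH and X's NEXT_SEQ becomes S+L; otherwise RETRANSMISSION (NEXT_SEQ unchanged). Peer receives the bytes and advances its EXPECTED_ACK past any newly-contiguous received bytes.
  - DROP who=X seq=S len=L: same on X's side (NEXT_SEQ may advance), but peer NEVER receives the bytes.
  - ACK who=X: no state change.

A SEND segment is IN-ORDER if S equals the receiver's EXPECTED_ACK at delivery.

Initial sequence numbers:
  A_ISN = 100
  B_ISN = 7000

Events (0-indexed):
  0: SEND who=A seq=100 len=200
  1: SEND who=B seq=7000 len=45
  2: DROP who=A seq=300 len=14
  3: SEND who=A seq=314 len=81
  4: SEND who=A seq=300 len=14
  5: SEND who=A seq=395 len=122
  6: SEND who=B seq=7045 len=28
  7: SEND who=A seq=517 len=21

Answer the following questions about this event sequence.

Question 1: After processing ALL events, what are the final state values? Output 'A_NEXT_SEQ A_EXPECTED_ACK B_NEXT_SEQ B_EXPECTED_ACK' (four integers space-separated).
Answer: 538 7073 7073 538

Derivation:
After event 0: A_seq=300 A_ack=7000 B_seq=7000 B_ack=300
After event 1: A_seq=300 A_ack=7045 B_seq=7045 B_ack=300
After event 2: A_seq=314 A_ack=7045 B_seq=7045 B_ack=300
After event 3: A_seq=395 A_ack=7045 B_seq=7045 B_ack=300
After event 4: A_seq=395 A_ack=7045 B_seq=7045 B_ack=395
After event 5: A_seq=517 A_ack=7045 B_seq=7045 B_ack=517
After event 6: A_seq=517 A_ack=7073 B_seq=7073 B_ack=517
After event 7: A_seq=538 A_ack=7073 B_seq=7073 B_ack=538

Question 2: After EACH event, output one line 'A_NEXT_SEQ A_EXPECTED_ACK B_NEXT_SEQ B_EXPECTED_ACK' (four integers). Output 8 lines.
300 7000 7000 300
300 7045 7045 300
314 7045 7045 300
395 7045 7045 300
395 7045 7045 395
517 7045 7045 517
517 7073 7073 517
538 7073 7073 538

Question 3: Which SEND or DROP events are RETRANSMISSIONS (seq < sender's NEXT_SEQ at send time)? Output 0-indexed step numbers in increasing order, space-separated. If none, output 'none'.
Step 0: SEND seq=100 -> fresh
Step 1: SEND seq=7000 -> fresh
Step 2: DROP seq=300 -> fresh
Step 3: SEND seq=314 -> fresh
Step 4: SEND seq=300 -> retransmit
Step 5: SEND seq=395 -> fresh
Step 6: SEND seq=7045 -> fresh
Step 7: SEND seq=517 -> fresh

Answer: 4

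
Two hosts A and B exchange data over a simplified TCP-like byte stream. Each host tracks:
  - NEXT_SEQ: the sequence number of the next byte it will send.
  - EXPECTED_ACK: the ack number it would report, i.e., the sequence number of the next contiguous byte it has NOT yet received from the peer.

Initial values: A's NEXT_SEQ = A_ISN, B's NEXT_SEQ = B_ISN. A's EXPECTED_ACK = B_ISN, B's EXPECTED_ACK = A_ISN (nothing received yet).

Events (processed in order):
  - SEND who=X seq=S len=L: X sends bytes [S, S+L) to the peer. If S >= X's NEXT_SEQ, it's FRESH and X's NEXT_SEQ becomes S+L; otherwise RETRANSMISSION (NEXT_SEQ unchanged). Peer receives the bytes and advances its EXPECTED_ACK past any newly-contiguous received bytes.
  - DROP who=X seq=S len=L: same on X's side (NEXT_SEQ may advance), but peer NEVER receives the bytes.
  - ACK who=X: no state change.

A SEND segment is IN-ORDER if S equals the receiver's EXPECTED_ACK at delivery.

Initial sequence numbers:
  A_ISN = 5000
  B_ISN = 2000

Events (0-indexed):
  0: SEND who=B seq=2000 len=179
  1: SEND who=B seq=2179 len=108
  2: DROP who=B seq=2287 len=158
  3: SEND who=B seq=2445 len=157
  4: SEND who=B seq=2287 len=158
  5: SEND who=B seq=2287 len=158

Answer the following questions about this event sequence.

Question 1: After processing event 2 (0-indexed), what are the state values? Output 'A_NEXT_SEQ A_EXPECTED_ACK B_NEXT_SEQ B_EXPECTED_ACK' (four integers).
After event 0: A_seq=5000 A_ack=2179 B_seq=2179 B_ack=5000
After event 1: A_seq=5000 A_ack=2287 B_seq=2287 B_ack=5000
After event 2: A_seq=5000 A_ack=2287 B_seq=2445 B_ack=5000

5000 2287 2445 5000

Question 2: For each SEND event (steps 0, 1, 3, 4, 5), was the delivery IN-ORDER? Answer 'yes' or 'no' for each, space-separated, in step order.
Step 0: SEND seq=2000 -> in-order
Step 1: SEND seq=2179 -> in-order
Step 3: SEND seq=2445 -> out-of-order
Step 4: SEND seq=2287 -> in-order
Step 5: SEND seq=2287 -> out-of-order

Answer: yes yes no yes no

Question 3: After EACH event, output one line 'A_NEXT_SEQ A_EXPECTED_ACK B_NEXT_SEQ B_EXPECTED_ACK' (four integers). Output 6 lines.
5000 2179 2179 5000
5000 2287 2287 5000
5000 2287 2445 5000
5000 2287 2602 5000
5000 2602 2602 5000
5000 2602 2602 5000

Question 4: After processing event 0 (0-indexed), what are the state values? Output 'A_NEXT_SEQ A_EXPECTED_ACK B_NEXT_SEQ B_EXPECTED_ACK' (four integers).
After event 0: A_seq=5000 A_ack=2179 B_seq=2179 B_ack=5000

5000 2179 2179 5000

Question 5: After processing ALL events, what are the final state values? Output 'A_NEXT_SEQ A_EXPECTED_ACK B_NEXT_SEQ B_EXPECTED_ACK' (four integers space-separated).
Answer: 5000 2602 2602 5000

Derivation:
After event 0: A_seq=5000 A_ack=2179 B_seq=2179 B_ack=5000
After event 1: A_seq=5000 A_ack=2287 B_seq=2287 B_ack=5000
After event 2: A_seq=5000 A_ack=2287 B_seq=2445 B_ack=5000
After event 3: A_seq=5000 A_ack=2287 B_seq=2602 B_ack=5000
After event 4: A_seq=5000 A_ack=2602 B_seq=2602 B_ack=5000
After event 5: A_seq=5000 A_ack=2602 B_seq=2602 B_ack=5000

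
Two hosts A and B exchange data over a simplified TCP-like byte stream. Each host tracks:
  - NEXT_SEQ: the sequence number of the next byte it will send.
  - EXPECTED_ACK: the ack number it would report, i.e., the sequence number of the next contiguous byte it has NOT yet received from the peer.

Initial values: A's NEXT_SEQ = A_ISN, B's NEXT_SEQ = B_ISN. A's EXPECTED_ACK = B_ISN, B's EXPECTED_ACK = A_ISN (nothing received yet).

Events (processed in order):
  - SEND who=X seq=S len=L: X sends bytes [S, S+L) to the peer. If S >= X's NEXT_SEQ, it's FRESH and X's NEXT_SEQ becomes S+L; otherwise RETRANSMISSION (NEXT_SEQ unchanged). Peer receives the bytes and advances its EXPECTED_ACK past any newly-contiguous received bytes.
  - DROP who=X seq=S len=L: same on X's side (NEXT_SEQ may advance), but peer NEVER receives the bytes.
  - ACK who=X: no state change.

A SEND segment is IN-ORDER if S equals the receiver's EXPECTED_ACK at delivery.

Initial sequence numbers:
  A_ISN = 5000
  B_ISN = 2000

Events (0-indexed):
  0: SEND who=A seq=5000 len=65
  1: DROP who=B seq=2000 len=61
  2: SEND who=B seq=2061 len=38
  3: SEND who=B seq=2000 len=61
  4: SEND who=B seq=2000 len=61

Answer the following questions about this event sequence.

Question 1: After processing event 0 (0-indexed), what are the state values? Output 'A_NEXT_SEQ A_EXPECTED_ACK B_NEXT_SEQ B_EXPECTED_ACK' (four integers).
After event 0: A_seq=5065 A_ack=2000 B_seq=2000 B_ack=5065

5065 2000 2000 5065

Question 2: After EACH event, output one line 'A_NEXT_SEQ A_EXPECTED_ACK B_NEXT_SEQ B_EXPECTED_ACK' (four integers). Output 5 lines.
5065 2000 2000 5065
5065 2000 2061 5065
5065 2000 2099 5065
5065 2099 2099 5065
5065 2099 2099 5065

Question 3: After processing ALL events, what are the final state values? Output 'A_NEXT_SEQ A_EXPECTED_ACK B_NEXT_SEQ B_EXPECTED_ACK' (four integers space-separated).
After event 0: A_seq=5065 A_ack=2000 B_seq=2000 B_ack=5065
After event 1: A_seq=5065 A_ack=2000 B_seq=2061 B_ack=5065
After event 2: A_seq=5065 A_ack=2000 B_seq=2099 B_ack=5065
After event 3: A_seq=5065 A_ack=2099 B_seq=2099 B_ack=5065
After event 4: A_seq=5065 A_ack=2099 B_seq=2099 B_ack=5065

Answer: 5065 2099 2099 5065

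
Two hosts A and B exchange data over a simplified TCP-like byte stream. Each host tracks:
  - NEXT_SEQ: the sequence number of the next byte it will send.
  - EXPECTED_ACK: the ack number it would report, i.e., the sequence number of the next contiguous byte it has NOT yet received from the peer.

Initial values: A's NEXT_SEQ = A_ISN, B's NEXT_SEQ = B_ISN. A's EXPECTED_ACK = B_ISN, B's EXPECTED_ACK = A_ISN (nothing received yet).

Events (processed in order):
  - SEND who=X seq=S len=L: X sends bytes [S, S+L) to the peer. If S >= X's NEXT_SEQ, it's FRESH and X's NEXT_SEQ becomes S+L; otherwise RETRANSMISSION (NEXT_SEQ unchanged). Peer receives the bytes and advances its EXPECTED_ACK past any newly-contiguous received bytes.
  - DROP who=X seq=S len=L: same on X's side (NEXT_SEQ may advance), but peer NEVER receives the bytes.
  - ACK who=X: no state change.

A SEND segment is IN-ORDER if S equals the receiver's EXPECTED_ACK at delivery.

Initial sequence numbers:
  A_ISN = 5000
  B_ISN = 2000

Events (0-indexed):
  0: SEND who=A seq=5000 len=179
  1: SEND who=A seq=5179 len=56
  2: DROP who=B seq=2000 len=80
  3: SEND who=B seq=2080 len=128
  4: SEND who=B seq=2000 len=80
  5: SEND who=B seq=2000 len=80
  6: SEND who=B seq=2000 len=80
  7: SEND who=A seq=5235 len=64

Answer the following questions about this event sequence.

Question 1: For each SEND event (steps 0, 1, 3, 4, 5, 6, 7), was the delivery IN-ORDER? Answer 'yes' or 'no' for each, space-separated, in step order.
Answer: yes yes no yes no no yes

Derivation:
Step 0: SEND seq=5000 -> in-order
Step 1: SEND seq=5179 -> in-order
Step 3: SEND seq=2080 -> out-of-order
Step 4: SEND seq=2000 -> in-order
Step 5: SEND seq=2000 -> out-of-order
Step 6: SEND seq=2000 -> out-of-order
Step 7: SEND seq=5235 -> in-order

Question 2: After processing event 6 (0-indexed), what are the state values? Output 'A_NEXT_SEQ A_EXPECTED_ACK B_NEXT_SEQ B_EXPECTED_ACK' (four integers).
After event 0: A_seq=5179 A_ack=2000 B_seq=2000 B_ack=5179
After event 1: A_seq=5235 A_ack=2000 B_seq=2000 B_ack=5235
After event 2: A_seq=5235 A_ack=2000 B_seq=2080 B_ack=5235
After event 3: A_seq=5235 A_ack=2000 B_seq=2208 B_ack=5235
After event 4: A_seq=5235 A_ack=2208 B_seq=2208 B_ack=5235
After event 5: A_seq=5235 A_ack=2208 B_seq=2208 B_ack=5235
After event 6: A_seq=5235 A_ack=2208 B_seq=2208 B_ack=5235

5235 2208 2208 5235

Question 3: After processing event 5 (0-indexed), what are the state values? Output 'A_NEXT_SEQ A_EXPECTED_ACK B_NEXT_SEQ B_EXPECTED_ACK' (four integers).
After event 0: A_seq=5179 A_ack=2000 B_seq=2000 B_ack=5179
After event 1: A_seq=5235 A_ack=2000 B_seq=2000 B_ack=5235
After event 2: A_seq=5235 A_ack=2000 B_seq=2080 B_ack=5235
After event 3: A_seq=5235 A_ack=2000 B_seq=2208 B_ack=5235
After event 4: A_seq=5235 A_ack=2208 B_seq=2208 B_ack=5235
After event 5: A_seq=5235 A_ack=2208 B_seq=2208 B_ack=5235

5235 2208 2208 5235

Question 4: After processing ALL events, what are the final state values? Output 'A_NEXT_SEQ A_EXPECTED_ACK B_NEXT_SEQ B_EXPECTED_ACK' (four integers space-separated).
Answer: 5299 2208 2208 5299

Derivation:
After event 0: A_seq=5179 A_ack=2000 B_seq=2000 B_ack=5179
After event 1: A_seq=5235 A_ack=2000 B_seq=2000 B_ack=5235
After event 2: A_seq=5235 A_ack=2000 B_seq=2080 B_ack=5235
After event 3: A_seq=5235 A_ack=2000 B_seq=2208 B_ack=5235
After event 4: A_seq=5235 A_ack=2208 B_seq=2208 B_ack=5235
After event 5: A_seq=5235 A_ack=2208 B_seq=2208 B_ack=5235
After event 6: A_seq=5235 A_ack=2208 B_seq=2208 B_ack=5235
After event 7: A_seq=5299 A_ack=2208 B_seq=2208 B_ack=5299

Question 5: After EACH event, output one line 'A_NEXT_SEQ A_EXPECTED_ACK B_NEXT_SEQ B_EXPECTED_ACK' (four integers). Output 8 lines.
5179 2000 2000 5179
5235 2000 2000 5235
5235 2000 2080 5235
5235 2000 2208 5235
5235 2208 2208 5235
5235 2208 2208 5235
5235 2208 2208 5235
5299 2208 2208 5299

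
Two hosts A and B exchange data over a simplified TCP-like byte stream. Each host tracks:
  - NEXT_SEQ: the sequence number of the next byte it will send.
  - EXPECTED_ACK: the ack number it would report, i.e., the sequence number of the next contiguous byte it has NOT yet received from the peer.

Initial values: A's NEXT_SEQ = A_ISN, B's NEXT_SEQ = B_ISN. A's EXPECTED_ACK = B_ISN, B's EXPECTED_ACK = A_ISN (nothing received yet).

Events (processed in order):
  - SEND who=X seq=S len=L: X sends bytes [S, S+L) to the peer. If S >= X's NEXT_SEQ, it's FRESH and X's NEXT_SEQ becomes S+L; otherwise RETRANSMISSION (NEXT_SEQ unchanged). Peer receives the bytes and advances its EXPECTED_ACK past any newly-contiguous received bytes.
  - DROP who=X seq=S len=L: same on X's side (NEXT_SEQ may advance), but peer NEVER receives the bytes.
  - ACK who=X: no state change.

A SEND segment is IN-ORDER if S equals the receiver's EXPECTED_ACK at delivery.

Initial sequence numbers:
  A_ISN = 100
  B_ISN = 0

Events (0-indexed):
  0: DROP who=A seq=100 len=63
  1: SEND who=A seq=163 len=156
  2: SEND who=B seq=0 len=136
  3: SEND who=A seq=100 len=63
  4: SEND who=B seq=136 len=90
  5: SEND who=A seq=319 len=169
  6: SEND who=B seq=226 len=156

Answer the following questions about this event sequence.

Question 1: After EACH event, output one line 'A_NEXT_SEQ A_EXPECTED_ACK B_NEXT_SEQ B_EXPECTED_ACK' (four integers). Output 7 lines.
163 0 0 100
319 0 0 100
319 136 136 100
319 136 136 319
319 226 226 319
488 226 226 488
488 382 382 488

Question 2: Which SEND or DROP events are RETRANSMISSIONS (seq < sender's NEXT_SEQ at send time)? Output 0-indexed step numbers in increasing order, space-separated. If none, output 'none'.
Answer: 3

Derivation:
Step 0: DROP seq=100 -> fresh
Step 1: SEND seq=163 -> fresh
Step 2: SEND seq=0 -> fresh
Step 3: SEND seq=100 -> retransmit
Step 4: SEND seq=136 -> fresh
Step 5: SEND seq=319 -> fresh
Step 6: SEND seq=226 -> fresh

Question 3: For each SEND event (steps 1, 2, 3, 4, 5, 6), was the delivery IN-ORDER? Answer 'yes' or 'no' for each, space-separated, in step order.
Answer: no yes yes yes yes yes

Derivation:
Step 1: SEND seq=163 -> out-of-order
Step 2: SEND seq=0 -> in-order
Step 3: SEND seq=100 -> in-order
Step 4: SEND seq=136 -> in-order
Step 5: SEND seq=319 -> in-order
Step 6: SEND seq=226 -> in-order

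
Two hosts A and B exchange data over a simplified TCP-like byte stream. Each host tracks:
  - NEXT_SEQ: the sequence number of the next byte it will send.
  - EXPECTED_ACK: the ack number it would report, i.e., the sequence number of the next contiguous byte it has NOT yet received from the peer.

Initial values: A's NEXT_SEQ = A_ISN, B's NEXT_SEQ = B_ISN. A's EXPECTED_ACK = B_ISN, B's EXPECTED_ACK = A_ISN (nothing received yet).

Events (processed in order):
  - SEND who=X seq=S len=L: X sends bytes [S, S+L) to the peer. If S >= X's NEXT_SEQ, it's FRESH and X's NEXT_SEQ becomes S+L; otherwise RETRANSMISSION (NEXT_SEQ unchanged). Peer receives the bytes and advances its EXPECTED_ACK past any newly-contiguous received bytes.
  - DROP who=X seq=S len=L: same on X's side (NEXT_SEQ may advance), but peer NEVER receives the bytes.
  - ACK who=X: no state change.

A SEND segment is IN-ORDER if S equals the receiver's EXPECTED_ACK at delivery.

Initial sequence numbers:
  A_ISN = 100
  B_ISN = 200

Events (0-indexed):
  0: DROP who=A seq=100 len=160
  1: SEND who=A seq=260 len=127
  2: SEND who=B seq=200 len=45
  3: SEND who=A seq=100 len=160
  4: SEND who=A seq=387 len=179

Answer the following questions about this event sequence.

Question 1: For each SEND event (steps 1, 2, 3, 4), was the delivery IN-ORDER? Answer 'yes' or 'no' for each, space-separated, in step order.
Answer: no yes yes yes

Derivation:
Step 1: SEND seq=260 -> out-of-order
Step 2: SEND seq=200 -> in-order
Step 3: SEND seq=100 -> in-order
Step 4: SEND seq=387 -> in-order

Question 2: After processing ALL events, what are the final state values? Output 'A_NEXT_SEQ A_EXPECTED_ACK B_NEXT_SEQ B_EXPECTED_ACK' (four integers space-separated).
After event 0: A_seq=260 A_ack=200 B_seq=200 B_ack=100
After event 1: A_seq=387 A_ack=200 B_seq=200 B_ack=100
After event 2: A_seq=387 A_ack=245 B_seq=245 B_ack=100
After event 3: A_seq=387 A_ack=245 B_seq=245 B_ack=387
After event 4: A_seq=566 A_ack=245 B_seq=245 B_ack=566

Answer: 566 245 245 566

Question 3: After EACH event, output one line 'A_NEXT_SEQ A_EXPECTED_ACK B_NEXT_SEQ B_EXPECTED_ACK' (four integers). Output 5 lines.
260 200 200 100
387 200 200 100
387 245 245 100
387 245 245 387
566 245 245 566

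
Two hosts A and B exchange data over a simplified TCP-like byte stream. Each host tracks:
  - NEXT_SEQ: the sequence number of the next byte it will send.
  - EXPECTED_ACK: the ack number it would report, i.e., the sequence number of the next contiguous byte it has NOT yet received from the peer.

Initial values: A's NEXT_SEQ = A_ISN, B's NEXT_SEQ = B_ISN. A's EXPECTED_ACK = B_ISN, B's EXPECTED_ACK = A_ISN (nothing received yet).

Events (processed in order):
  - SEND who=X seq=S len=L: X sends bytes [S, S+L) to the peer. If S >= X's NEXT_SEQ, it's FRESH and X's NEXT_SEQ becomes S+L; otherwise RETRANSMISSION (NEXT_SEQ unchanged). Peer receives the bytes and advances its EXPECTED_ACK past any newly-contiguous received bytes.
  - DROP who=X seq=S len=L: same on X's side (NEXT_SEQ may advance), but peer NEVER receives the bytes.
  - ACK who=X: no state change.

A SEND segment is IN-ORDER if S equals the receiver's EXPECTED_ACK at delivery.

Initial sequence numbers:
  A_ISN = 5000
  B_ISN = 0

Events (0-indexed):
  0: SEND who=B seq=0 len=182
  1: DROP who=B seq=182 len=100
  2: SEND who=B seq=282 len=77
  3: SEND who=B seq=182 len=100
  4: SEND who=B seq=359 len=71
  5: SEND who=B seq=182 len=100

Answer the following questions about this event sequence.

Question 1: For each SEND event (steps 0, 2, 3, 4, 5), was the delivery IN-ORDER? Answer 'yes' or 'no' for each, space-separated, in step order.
Step 0: SEND seq=0 -> in-order
Step 2: SEND seq=282 -> out-of-order
Step 3: SEND seq=182 -> in-order
Step 4: SEND seq=359 -> in-order
Step 5: SEND seq=182 -> out-of-order

Answer: yes no yes yes no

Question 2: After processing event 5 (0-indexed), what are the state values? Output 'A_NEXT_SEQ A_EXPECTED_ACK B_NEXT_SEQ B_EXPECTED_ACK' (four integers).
After event 0: A_seq=5000 A_ack=182 B_seq=182 B_ack=5000
After event 1: A_seq=5000 A_ack=182 B_seq=282 B_ack=5000
After event 2: A_seq=5000 A_ack=182 B_seq=359 B_ack=5000
After event 3: A_seq=5000 A_ack=359 B_seq=359 B_ack=5000
After event 4: A_seq=5000 A_ack=430 B_seq=430 B_ack=5000
After event 5: A_seq=5000 A_ack=430 B_seq=430 B_ack=5000

5000 430 430 5000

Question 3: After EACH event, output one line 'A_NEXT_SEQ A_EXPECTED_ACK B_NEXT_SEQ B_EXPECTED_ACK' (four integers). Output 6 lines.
5000 182 182 5000
5000 182 282 5000
5000 182 359 5000
5000 359 359 5000
5000 430 430 5000
5000 430 430 5000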